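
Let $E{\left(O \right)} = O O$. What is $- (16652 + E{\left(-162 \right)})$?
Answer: $-42896$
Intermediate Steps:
$E{\left(O \right)} = O^{2}$
$- (16652 + E{\left(-162 \right)}) = - (16652 + \left(-162\right)^{2}) = - (16652 + 26244) = \left(-1\right) 42896 = -42896$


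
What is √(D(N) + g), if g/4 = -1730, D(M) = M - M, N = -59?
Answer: 2*I*√1730 ≈ 83.187*I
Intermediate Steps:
D(M) = 0
g = -6920 (g = 4*(-1730) = -6920)
√(D(N) + g) = √(0 - 6920) = √(-6920) = 2*I*√1730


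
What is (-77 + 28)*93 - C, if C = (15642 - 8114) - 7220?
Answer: -4865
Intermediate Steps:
C = 308 (C = 7528 - 7220 = 308)
(-77 + 28)*93 - C = (-77 + 28)*93 - 1*308 = -49*93 - 308 = -4557 - 308 = -4865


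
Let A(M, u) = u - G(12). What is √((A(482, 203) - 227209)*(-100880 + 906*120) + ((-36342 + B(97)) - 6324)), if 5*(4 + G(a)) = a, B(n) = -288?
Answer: 5*I*√71190298 ≈ 42187.0*I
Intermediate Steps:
G(a) = -4 + a/5
A(M, u) = 8/5 + u (A(M, u) = u - (-4 + (⅕)*12) = u - (-4 + 12/5) = u - 1*(-8/5) = u + 8/5 = 8/5 + u)
√((A(482, 203) - 227209)*(-100880 + 906*120) + ((-36342 + B(97)) - 6324)) = √(((8/5 + 203) - 227209)*(-100880 + 906*120) + ((-36342 - 288) - 6324)) = √((1023/5 - 227209)*(-100880 + 108720) + (-36630 - 6324)) = √(-1135022/5*7840 - 42954) = √(-1779714496 - 42954) = √(-1779757450) = 5*I*√71190298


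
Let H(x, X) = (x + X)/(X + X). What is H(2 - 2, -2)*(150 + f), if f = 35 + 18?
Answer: 203/2 ≈ 101.50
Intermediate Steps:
f = 53
H(x, X) = (X + x)/(2*X) (H(x, X) = (X + x)/((2*X)) = (X + x)*(1/(2*X)) = (X + x)/(2*X))
H(2 - 2, -2)*(150 + f) = ((1/2)*(-2 + (2 - 2))/(-2))*(150 + 53) = ((1/2)*(-1/2)*(-2 + 0))*203 = ((1/2)*(-1/2)*(-2))*203 = (1/2)*203 = 203/2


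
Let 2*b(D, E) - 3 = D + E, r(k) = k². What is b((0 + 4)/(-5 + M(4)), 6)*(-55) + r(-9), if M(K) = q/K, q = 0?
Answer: -289/2 ≈ -144.50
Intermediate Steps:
M(K) = 0 (M(K) = 0/K = 0)
b(D, E) = 3/2 + D/2 + E/2 (b(D, E) = 3/2 + (D + E)/2 = 3/2 + (D/2 + E/2) = 3/2 + D/2 + E/2)
b((0 + 4)/(-5 + M(4)), 6)*(-55) + r(-9) = (3/2 + ((0 + 4)/(-5 + 0))/2 + (½)*6)*(-55) + (-9)² = (3/2 + (4/(-5))/2 + 3)*(-55) + 81 = (3/2 + (4*(-⅕))/2 + 3)*(-55) + 81 = (3/2 + (½)*(-⅘) + 3)*(-55) + 81 = (3/2 - ⅖ + 3)*(-55) + 81 = (41/10)*(-55) + 81 = -451/2 + 81 = -289/2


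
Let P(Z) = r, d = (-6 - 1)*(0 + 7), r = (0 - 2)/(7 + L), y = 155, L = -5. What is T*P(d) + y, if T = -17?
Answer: 172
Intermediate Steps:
r = -1 (r = (0 - 2)/(7 - 5) = -2/2 = -2*1/2 = -1)
d = -49 (d = -7*7 = -49)
P(Z) = -1
T*P(d) + y = -17*(-1) + 155 = 17 + 155 = 172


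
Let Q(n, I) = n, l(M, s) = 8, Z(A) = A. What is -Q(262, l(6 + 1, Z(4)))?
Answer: -262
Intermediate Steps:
-Q(262, l(6 + 1, Z(4))) = -1*262 = -262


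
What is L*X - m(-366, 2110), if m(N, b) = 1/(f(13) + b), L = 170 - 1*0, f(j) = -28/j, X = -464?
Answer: -2161469773/27402 ≈ -78880.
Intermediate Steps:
L = 170 (L = 170 + 0 = 170)
m(N, b) = 1/(-28/13 + b)
L*X - m(-366, 2110) = 170*(-464) - 13/(-28 + 13*2110) = -78880 - 13/(-28 + 27430) = -78880 - 13/27402 = -2161469773/27402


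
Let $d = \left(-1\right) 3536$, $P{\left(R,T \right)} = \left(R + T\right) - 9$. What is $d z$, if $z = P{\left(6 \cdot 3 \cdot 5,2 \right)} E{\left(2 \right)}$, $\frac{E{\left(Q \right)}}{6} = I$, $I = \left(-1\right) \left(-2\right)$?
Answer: $-3521856$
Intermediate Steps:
$I = 2$
$P{\left(R,T \right)} = -9 + R + T$ ($P{\left(R,T \right)} = \left(R + T\right) - 9 = -9 + R + T$)
$E{\left(Q \right)} = 12$ ($E{\left(Q \right)} = 6 \cdot 2 = 12$)
$d = -3536$
$z = 996$ ($z = \left(-9 + 6 \cdot 3 \cdot 5 + 2\right) 12 = \left(-9 + 18 \cdot 5 + 2\right) 12 = \left(-9 + 90 + 2\right) 12 = 83 \cdot 12 = 996$)
$d z = \left(-3536\right) 996 = -3521856$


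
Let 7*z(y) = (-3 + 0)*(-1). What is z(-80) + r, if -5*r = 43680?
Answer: -61149/7 ≈ -8735.6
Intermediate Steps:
z(y) = 3/7 (z(y) = ((-3 + 0)*(-1))/7 = (-3*(-1))/7 = (⅐)*3 = 3/7)
r = -8736 (r = -⅕*43680 = -8736)
z(-80) + r = 3/7 - 8736 = -61149/7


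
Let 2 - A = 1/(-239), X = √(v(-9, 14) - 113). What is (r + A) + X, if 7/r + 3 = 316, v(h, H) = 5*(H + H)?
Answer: 151600/74807 + 3*√3 ≈ 7.2227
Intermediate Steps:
v(h, H) = 10*H (v(h, H) = 5*(2*H) = 10*H)
X = 3*√3 (X = √(10*14 - 113) = √(140 - 113) = √27 = 3*√3 ≈ 5.1962)
r = 7/313 (r = 7/(-3 + 316) = 7/313 ≈ 0.022364)
A = 479/239 (A = 2 - 1/(-239) = 2 - 1*(-1/239) = 2 + 1/239 = 479/239 ≈ 2.0042)
(r + A) + X = (7/313 + 479/239) + 3*√3 = 151600/74807 + 3*√3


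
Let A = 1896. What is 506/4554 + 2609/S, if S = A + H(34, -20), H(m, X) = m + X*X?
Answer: 25811/20970 ≈ 1.2309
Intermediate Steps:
H(m, X) = m + X**2
S = 2330 (S = 1896 + (34 + (-20)**2) = 1896 + (34 + 400) = 1896 + 434 = 2330)
506/4554 + 2609/S = 506/4554 + 2609/2330 = 506*(1/4554) + 2609*(1/2330) = 1/9 + 2609/2330 = 25811/20970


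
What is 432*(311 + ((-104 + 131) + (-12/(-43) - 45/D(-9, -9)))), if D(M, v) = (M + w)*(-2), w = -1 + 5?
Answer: 6200280/43 ≈ 1.4419e+5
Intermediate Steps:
w = 4
D(M, v) = -8 - 2*M (D(M, v) = (M + 4)*(-2) = (4 + M)*(-2) = -8 - 2*M)
432*(311 + ((-104 + 131) + (-12/(-43) - 45/D(-9, -9)))) = 432*(311 + ((-104 + 131) + (-12/(-43) - 45/(-8 - 2*(-9))))) = 432*(311 + (27 + (-12*(-1/43) - 45/(-8 + 18)))) = 432*(311 + (27 + (12/43 - 45/10))) = 432*(311 + (27 + (12/43 - 45*⅒))) = 432*(311 + (27 + (12/43 - 9/2))) = 432*(311 + (27 - 363/86)) = 432*(311 + 1959/86) = 432*(28705/86) = 6200280/43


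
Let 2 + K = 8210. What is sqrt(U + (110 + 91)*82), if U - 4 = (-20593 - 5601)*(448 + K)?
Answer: I*sqrt(226718778) ≈ 15057.0*I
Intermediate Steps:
K = 8208 (K = -2 + 8210 = 8208)
U = -226735260 (U = 4 + (-20593 - 5601)*(448 + 8208) = 4 - 26194*8656 = 4 - 226735264 = -226735260)
sqrt(U + (110 + 91)*82) = sqrt(-226735260 + (110 + 91)*82) = sqrt(-226735260 + 201*82) = sqrt(-226735260 + 16482) = sqrt(-226718778) = I*sqrt(226718778)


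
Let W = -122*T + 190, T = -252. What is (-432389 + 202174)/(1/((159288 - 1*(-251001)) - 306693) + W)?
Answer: -4769870628/640927733 ≈ -7.4421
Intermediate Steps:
W = 30934 (W = -122*(-252) + 190 = 30744 + 190 = 30934)
(-432389 + 202174)/(1/((159288 - 1*(-251001)) - 306693) + W) = (-432389 + 202174)/(1/((159288 - 1*(-251001)) - 306693) + 30934) = -230215/(1/((159288 + 251001) - 306693) + 30934) = -230215/(1/(410289 - 306693) + 30934) = -230215/(1/103596 + 30934) = -230215/3204638665/103596 = -230215*103596/3204638665 = -4769870628/640927733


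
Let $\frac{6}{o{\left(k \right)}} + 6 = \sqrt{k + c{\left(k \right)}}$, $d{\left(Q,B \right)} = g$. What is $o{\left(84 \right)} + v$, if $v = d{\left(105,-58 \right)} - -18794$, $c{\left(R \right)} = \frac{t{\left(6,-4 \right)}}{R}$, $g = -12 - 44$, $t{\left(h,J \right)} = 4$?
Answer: $\frac{18907398}{1009} + \frac{6 \sqrt{37065}}{1009} \approx 18740.0$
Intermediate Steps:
$g = -56$ ($g = -12 - 44 = -56$)
$d{\left(Q,B \right)} = -56$
$c{\left(R \right)} = \frac{4}{R}$
$v = 18738$ ($v = -56 - -18794 = -56 + 18794 = 18738$)
$o{\left(k \right)} = \frac{6}{-6 + \sqrt{k + \frac{4}{k}}}$
$o{\left(84 \right)} + v = \frac{6}{-6 + \sqrt{84 + \frac{4}{84}}} + 18738 = \frac{6}{-6 + \sqrt{84 + 4 \cdot \frac{1}{84}}} + 18738 = \frac{6}{-6 + \sqrt{84 + \frac{1}{21}}} + 18738 = \frac{6}{-6 + \sqrt{\frac{1765}{21}}} + 18738 = \frac{6}{-6 + \frac{\sqrt{37065}}{21}} + 18738 = 18738 + \frac{6}{-6 + \frac{\sqrt{37065}}{21}}$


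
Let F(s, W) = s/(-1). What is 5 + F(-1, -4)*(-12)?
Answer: -7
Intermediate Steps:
F(s, W) = -s (F(s, W) = s*(-1) = -s)
5 + F(-1, -4)*(-12) = 5 - 1*(-1)*(-12) = 5 + 1*(-12) = 5 - 12 = -7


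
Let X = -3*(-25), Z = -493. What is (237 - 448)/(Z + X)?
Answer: 211/418 ≈ 0.50478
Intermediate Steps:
X = 75
(237 - 448)/(Z + X) = (237 - 448)/(-493 + 75) = -211/(-418) = -211*(-1/418) = 211/418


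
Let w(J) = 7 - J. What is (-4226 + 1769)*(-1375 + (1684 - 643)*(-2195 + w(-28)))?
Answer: 5528090295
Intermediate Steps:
(-4226 + 1769)*(-1375 + (1684 - 643)*(-2195 + w(-28))) = (-4226 + 1769)*(-1375 + (1684 - 643)*(-2195 + (7 - 1*(-28)))) = -2457*(-1375 + 1041*(-2195 + (7 + 28))) = -2457*(-1375 + 1041*(-2195 + 35)) = -2457*(-1375 + 1041*(-2160)) = -2457*(-1375 - 2248560) = -2457*(-2249935) = 5528090295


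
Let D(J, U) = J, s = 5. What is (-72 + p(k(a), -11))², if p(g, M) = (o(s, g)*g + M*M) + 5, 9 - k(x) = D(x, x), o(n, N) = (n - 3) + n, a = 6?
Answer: 5625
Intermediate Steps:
o(n, N) = -3 + 2*n (o(n, N) = (-3 + n) + n = -3 + 2*n)
k(x) = 9 - x
p(g, M) = 5 + M² + 7*g (p(g, M) = ((-3 + 2*5)*g + M*M) + 5 = ((-3 + 10)*g + M²) + 5 = (7*g + M²) + 5 = (M² + 7*g) + 5 = 5 + M² + 7*g)
(-72 + p(k(a), -11))² = (-72 + (5 + (-11)² + 7*(9 - 1*6)))² = (-72 + (5 + 121 + 7*(9 - 6)))² = (-72 + (5 + 121 + 7*3))² = (-72 + (5 + 121 + 21))² = (-72 + 147)² = 75² = 5625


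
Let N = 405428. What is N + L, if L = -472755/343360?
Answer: 27841457065/68672 ≈ 4.0543e+5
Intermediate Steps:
L = -94551/68672 (L = -472755*1/343360 = -94551/68672 ≈ -1.3769)
N + L = 405428 - 94551/68672 = 27841457065/68672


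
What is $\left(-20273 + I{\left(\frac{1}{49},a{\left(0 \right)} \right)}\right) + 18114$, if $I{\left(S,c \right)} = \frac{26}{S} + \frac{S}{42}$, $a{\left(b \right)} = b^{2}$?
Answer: $- \frac{1821329}{2058} \approx -885.0$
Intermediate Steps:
$I{\left(S,c \right)} = \frac{26}{S} + \frac{S}{42}$ ($I{\left(S,c \right)} = \frac{26}{S} + S \frac{1}{42} = \frac{26}{S} + \frac{S}{42}$)
$\left(-20273 + I{\left(\frac{1}{49},a{\left(0 \right)} \right)}\right) + 18114 = \left(-20273 + \left(\frac{26}{\frac{1}{49}} + \frac{1}{42 \cdot 49}\right)\right) + 18114 = \left(-20273 + \left(26 \frac{1}{\frac{1}{49}} + \frac{1}{42} \cdot \frac{1}{49}\right)\right) + 18114 = \left(-20273 + \left(26 \cdot 49 + \frac{1}{2058}\right)\right) + 18114 = \left(-20273 + \left(1274 + \frac{1}{2058}\right)\right) + 18114 = \left(-20273 + \frac{2621893}{2058}\right) + 18114 = - \frac{39099941}{2058} + 18114 = - \frac{1821329}{2058}$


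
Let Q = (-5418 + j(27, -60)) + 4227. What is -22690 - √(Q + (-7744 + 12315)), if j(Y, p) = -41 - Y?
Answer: -22690 - 12*√23 ≈ -22748.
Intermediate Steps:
Q = -1259 (Q = (-5418 + (-41 - 1*27)) + 4227 = (-5418 + (-41 - 27)) + 4227 = (-5418 - 68) + 4227 = -5486 + 4227 = -1259)
-22690 - √(Q + (-7744 + 12315)) = -22690 - √(-1259 + (-7744 + 12315)) = -22690 - √(-1259 + 4571) = -22690 - √3312 = -22690 - 12*√23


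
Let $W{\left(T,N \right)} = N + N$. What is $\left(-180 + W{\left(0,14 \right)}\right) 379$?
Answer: $-57608$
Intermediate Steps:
$W{\left(T,N \right)} = 2 N$
$\left(-180 + W{\left(0,14 \right)}\right) 379 = \left(-180 + 2 \cdot 14\right) 379 = \left(-180 + 28\right) 379 = \left(-152\right) 379 = -57608$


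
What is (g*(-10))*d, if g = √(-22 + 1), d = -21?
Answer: 210*I*√21 ≈ 962.34*I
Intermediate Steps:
g = I*√21 (g = √(-21) = I*√21 ≈ 4.5826*I)
(g*(-10))*d = ((I*√21)*(-10))*(-21) = -10*I*√21*(-21) = 210*I*√21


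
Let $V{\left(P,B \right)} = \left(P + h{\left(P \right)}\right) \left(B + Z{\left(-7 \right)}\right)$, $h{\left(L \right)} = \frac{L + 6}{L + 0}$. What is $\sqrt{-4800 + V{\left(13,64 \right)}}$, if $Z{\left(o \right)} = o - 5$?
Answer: $4 i \sqrt{253} \approx 63.624 i$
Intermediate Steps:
$h{\left(L \right)} = \frac{6 + L}{L}$
$Z{\left(o \right)} = -5 + o$
$V{\left(P,B \right)} = \left(-12 + B\right) \left(P + \frac{6 + P}{P}\right)$ ($V{\left(P,B \right)} = \left(P + \frac{6 + P}{P}\right) \left(B - 12\right) = \left(P + \frac{6 + P}{P}\right) \left(-12 + B\right) = \left(-12 + B\right) \left(P + \frac{6 + P}{P}\right)$)
$\sqrt{-4800 + V{\left(13,64 \right)}} = \sqrt{-4800 + \frac{-72 - 156 + 64 \left(6 + 13\right) + 13^{2} \left(-12 + 64\right)}{13}} = \sqrt{-4800 + \frac{-72 - 156 + 64 \cdot 19 + 169 \cdot 52}{13}} = \sqrt{-4800 + \frac{-72 - 156 + 1216 + 8788}{13}} = \sqrt{-4800 + \frac{1}{13} \cdot 9776} = \sqrt{-4800 + 752} = \sqrt{-4048} = 4 i \sqrt{253}$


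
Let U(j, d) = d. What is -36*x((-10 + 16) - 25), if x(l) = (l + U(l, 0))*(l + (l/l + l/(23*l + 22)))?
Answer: -5096484/415 ≈ -12281.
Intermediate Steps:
x(l) = l*(1 + l + l/(22 + 23*l)) (x(l) = (l + 0)*(l + (l/l + l/(23*l + 22))) = l*(l + (1 + l/(22 + 23*l))) = l*(1 + l + l/(22 + 23*l)))
-36*x((-10 + 16) - 25) = -36*((-10 + 16) - 25)*(22 + 23*((-10 + 16) - 25)**2 + 46*((-10 + 16) - 25))/(22 + 23*((-10 + 16) - 25)) = -36*(6 - 25)*(22 + 23*(6 - 25)**2 + 46*(6 - 25))/(22 + 23*(6 - 25)) = -(-684)*(22 + 23*(-19)**2 + 46*(-19))/(22 + 23*(-19)) = -(-684)*(22 + 23*361 - 874)/(22 - 437) = -(-684)*(22 + 8303 - 874)/(-415) = -(-684)*(-1)*7451/415 = -36*141569/415 = -5096484/415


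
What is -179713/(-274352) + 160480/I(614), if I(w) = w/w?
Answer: 44028188673/274352 ≈ 1.6048e+5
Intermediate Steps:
I(w) = 1
-179713/(-274352) + 160480/I(614) = -179713/(-274352) + 160480/1 = -179713*(-1/274352) + 160480*1 = 179713/274352 + 160480 = 44028188673/274352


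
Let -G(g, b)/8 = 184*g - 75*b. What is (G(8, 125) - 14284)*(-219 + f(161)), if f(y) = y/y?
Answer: -10668920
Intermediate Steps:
G(g, b) = -1472*g + 600*b (G(g, b) = -8*(184*g - 75*b) = -8*(-75*b + 184*g) = -1472*g + 600*b)
f(y) = 1
(G(8, 125) - 14284)*(-219 + f(161)) = ((-1472*8 + 600*125) - 14284)*(-219 + 1) = ((-11776 + 75000) - 14284)*(-218) = (63224 - 14284)*(-218) = 48940*(-218) = -10668920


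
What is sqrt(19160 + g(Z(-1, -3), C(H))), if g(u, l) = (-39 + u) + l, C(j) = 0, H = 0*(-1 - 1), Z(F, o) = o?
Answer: 11*sqrt(158) ≈ 138.27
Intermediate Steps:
H = 0 (H = 0*(-2) = 0)
g(u, l) = -39 + l + u
sqrt(19160 + g(Z(-1, -3), C(H))) = sqrt(19160 + (-39 + 0 - 3)) = sqrt(19160 - 42) = sqrt(19118) = 11*sqrt(158)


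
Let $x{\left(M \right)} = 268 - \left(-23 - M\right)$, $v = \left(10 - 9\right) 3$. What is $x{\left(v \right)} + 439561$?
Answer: $439855$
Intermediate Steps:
$v = 3$ ($v = 1 \cdot 3 = 3$)
$x{\left(M \right)} = 291 + M$ ($x{\left(M \right)} = 268 + \left(23 + M\right) = 291 + M$)
$x{\left(v \right)} + 439561 = \left(291 + 3\right) + 439561 = 294 + 439561 = 439855$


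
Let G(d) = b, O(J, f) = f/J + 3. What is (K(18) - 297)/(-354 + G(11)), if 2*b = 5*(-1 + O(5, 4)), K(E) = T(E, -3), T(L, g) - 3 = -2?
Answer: 296/347 ≈ 0.85303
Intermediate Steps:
T(L, g) = 1 (T(L, g) = 3 - 2 = 1)
K(E) = 1
O(J, f) = 3 + f/J (O(J, f) = f/J + 3 = 3 + f/J)
b = 7 (b = (5*(-1 + (3 + 4/5)))/2 = (5*(-1 + (3 + 4*(⅕))))/2 = (5*(-1 + (3 + ⅘)))/2 = (5*(-1 + 19/5))/2 = (5*(14/5))/2 = (½)*14 = 7)
G(d) = 7
(K(18) - 297)/(-354 + G(11)) = (1 - 297)/(-354 + 7) = -296/(-347) = -296*(-1/347) = 296/347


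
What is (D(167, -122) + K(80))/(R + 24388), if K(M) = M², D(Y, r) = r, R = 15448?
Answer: 3139/19918 ≈ 0.15760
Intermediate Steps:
(D(167, -122) + K(80))/(R + 24388) = (-122 + 80²)/(15448 + 24388) = (-122 + 6400)/39836 = 6278*(1/39836) = 3139/19918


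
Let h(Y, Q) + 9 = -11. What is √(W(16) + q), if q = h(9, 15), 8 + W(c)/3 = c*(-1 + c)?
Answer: 26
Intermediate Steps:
h(Y, Q) = -20 (h(Y, Q) = -9 - 11 = -20)
W(c) = -24 + 3*c*(-1 + c) (W(c) = -24 + 3*(c*(-1 + c)) = -24 + 3*c*(-1 + c))
q = -20
√(W(16) + q) = √((-24 - 3*16 + 3*16²) - 20) = √((-24 - 48 + 3*256) - 20) = √((-24 - 48 + 768) - 20) = √(696 - 20) = √676 = 26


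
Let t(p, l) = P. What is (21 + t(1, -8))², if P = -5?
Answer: 256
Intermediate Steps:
t(p, l) = -5
(21 + t(1, -8))² = (21 - 5)² = 16² = 256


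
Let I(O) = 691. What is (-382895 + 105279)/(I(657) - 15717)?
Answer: 138808/7513 ≈ 18.476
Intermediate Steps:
(-382895 + 105279)/(I(657) - 15717) = (-382895 + 105279)/(691 - 15717) = -277616/(-15026) = -277616*(-1/15026) = 138808/7513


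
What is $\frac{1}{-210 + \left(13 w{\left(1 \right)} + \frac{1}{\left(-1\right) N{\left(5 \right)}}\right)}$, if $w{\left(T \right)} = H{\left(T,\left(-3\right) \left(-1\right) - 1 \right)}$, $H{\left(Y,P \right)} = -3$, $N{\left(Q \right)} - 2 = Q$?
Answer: $- \frac{7}{1744} \approx -0.0040138$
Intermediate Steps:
$N{\left(Q \right)} = 2 + Q$
$w{\left(T \right)} = -3$
$\frac{1}{-210 + \left(13 w{\left(1 \right)} + \frac{1}{\left(-1\right) N{\left(5 \right)}}\right)} = \frac{1}{-210 + \left(13 \left(-3\right) + \frac{1}{\left(-1\right) \left(2 + 5\right)}\right)} = \frac{1}{-210 - \left(39 - \frac{1}{\left(-1\right) 7}\right)} = \frac{1}{-210 - \left(39 - \frac{1}{-7}\right)} = \frac{1}{-210 - \frac{274}{7}} = \frac{1}{- \frac{1744}{7}} = - \frac{7}{1744}$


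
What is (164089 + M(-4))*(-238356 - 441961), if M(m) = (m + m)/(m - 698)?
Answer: -39183022932031/351 ≈ -1.1163e+11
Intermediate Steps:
M(m) = 2*m/(-698 + m) (M(m) = (2*m)/(-698 + m) = 2*m/(-698 + m))
(164089 + M(-4))*(-238356 - 441961) = (164089 + 2*(-4)/(-698 - 4))*(-238356 - 441961) = (164089 + 2*(-4)/(-702))*(-680317) = (164089 + 2*(-4)*(-1/702))*(-680317) = (164089 + 4/351)*(-680317) = (57595243/351)*(-680317) = -39183022932031/351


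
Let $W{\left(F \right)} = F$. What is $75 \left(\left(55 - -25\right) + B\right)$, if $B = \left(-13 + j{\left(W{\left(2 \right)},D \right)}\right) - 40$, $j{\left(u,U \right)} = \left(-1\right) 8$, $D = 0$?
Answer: $1425$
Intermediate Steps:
$j{\left(u,U \right)} = -8$
$B = -61$ ($B = \left(-13 - 8\right) - 40 = -21 - 40 = -61$)
$75 \left(\left(55 - -25\right) + B\right) = 75 \left(\left(55 - -25\right) - 61\right) = 75 \left(\left(55 + 25\right) - 61\right) = 75 \left(80 - 61\right) = 75 \cdot 19 = 1425$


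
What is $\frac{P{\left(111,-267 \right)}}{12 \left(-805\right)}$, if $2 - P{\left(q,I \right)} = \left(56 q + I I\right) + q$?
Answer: $\frac{38807}{4830} \approx 8.0346$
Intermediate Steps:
$P{\left(q,I \right)} = 2 - I^{2} - 57 q$ ($P{\left(q,I \right)} = 2 - \left(\left(56 q + I I\right) + q\right) = 2 - \left(\left(56 q + I^{2}\right) + q\right) = 2 - \left(\left(I^{2} + 56 q\right) + q\right) = 2 - \left(I^{2} + 57 q\right) = 2 - I^{2} - 57 q$)
$\frac{P{\left(111,-267 \right)}}{12 \left(-805\right)} = \frac{2 - \left(-267\right)^{2} - 6327}{12 \left(-805\right)} = \frac{2 - 71289 - 6327}{-9660} = \left(2 - 71289 - 6327\right) \left(- \frac{1}{9660}\right) = \left(-77614\right) \left(- \frac{1}{9660}\right) = \frac{38807}{4830}$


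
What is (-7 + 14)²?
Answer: 49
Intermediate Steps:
(-7 + 14)² = 7² = 49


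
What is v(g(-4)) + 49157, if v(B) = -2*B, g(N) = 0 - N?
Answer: 49149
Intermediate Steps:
g(N) = -N
v(g(-4)) + 49157 = -(-2)*(-4) + 49157 = -2*4 + 49157 = -8 + 49157 = 49149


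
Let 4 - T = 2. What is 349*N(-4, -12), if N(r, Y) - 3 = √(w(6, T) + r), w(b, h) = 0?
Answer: 1047 + 698*I ≈ 1047.0 + 698.0*I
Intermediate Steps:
T = 2 (T = 4 - 1*2 = 4 - 2 = 2)
N(r, Y) = 3 + √r (N(r, Y) = 3 + √(0 + r) = 3 + √r)
349*N(-4, -12) = 349*(3 + √(-4)) = 349*(3 + 2*I) = 1047 + 698*I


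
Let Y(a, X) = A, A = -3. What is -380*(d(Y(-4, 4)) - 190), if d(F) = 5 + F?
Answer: 71440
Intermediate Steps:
Y(a, X) = -3
-380*(d(Y(-4, 4)) - 190) = -380*((5 - 3) - 190) = -380*(2 - 190) = -380*(-188) = 71440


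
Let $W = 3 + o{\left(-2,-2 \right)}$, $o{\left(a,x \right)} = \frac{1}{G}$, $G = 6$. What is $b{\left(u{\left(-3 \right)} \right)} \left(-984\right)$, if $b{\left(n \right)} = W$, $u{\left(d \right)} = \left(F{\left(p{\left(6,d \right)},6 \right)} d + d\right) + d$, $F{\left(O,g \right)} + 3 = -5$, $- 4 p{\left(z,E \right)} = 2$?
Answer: $-3116$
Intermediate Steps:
$o{\left(a,x \right)} = \frac{1}{6}$
$p{\left(z,E \right)} = - \frac{1}{2}$ ($p{\left(z,E \right)} = \left(- \frac{1}{4}\right) 2 = - \frac{1}{2}$)
$F{\left(O,g \right)} = -8$ ($F{\left(O,g \right)} = -3 - 5 = -8$)
$u{\left(d \right)} = - 6 d$ ($u{\left(d \right)} = \left(- 8 d + d\right) + d = - 7 d + d = - 6 d$)
$W = \frac{19}{6}$ ($W = 3 + \frac{1}{6} = \frac{19}{6} \approx 3.1667$)
$b{\left(n \right)} = \frac{19}{6}$
$b{\left(u{\left(-3 \right)} \right)} \left(-984\right) = \frac{19}{6} \left(-984\right) = -3116$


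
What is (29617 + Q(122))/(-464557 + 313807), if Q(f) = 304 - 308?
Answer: -9871/50250 ≈ -0.19644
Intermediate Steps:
Q(f) = -4
(29617 + Q(122))/(-464557 + 313807) = (29617 - 4)/(-464557 + 313807) = 29613/(-150750) = 29613*(-1/150750) = -9871/50250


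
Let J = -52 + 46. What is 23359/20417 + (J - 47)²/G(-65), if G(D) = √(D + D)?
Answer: 23359/20417 - 2809*I*√130/130 ≈ 1.1441 - 246.37*I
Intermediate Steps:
J = -6
G(D) = √2*√D (G(D) = √(2*D) = √2*√D)
23359/20417 + (J - 47)²/G(-65) = 23359/20417 + (-6 - 47)²/((√2*√(-65))) = 23359*(1/20417) + (-53)²/((√2*(I*√65))) = 23359/20417 + 2809/((I*√130)) = 23359/20417 + 2809*(-I*√130/130) = 23359/20417 - 2809*I*√130/130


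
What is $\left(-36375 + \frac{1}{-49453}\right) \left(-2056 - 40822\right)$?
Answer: $\frac{77131213617128}{49453} \approx 1.5597 \cdot 10^{9}$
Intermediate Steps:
$\left(-36375 + \frac{1}{-49453}\right) \left(-2056 - 40822\right) = \left(-36375 - \frac{1}{49453}\right) \left(-42878\right) = \left(- \frac{1798852876}{49453}\right) \left(-42878\right) = \frac{77131213617128}{49453}$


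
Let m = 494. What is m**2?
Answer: 244036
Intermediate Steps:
m**2 = 494**2 = 244036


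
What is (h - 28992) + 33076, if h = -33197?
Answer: -29113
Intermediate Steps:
(h - 28992) + 33076 = (-33197 - 28992) + 33076 = -62189 + 33076 = -29113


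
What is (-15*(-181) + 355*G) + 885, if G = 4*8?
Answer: 14960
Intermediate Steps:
G = 32
(-15*(-181) + 355*G) + 885 = (-15*(-181) + 355*32) + 885 = (2715 + 11360) + 885 = 14075 + 885 = 14960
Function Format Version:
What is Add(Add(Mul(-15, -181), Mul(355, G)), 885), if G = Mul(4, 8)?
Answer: 14960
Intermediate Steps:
G = 32
Add(Add(Mul(-15, -181), Mul(355, G)), 885) = Add(Add(Mul(-15, -181), Mul(355, 32)), 885) = Add(Add(2715, 11360), 885) = Add(14075, 885) = 14960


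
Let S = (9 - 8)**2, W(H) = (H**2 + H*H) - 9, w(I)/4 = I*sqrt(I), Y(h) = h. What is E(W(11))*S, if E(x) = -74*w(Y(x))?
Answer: -68968*sqrt(233) ≈ -1.0528e+6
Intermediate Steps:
w(I) = 4*I**(3/2) (w(I) = 4*(I*sqrt(I)) = 4*I**(3/2))
W(H) = -9 + 2*H**2 (W(H) = (H**2 + H**2) - 9 = 2*H**2 - 9 = -9 + 2*H**2)
S = 1 (S = 1**2 = 1)
E(x) = -296*x**(3/2)
E(W(11))*S = -296*(-9 + 2*11**2)**(3/2)*1 = -296*(-9 + 2*121)**(3/2)*1 = -296*(-9 + 242)**(3/2)*1 = -68968*sqrt(233)*1 = -68968*sqrt(233)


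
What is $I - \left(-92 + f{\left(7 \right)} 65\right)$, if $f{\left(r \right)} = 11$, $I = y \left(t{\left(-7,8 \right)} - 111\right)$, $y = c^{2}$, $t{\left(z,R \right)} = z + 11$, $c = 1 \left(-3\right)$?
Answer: $-1586$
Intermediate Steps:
$c = -3$
$t{\left(z,R \right)} = 11 + z$
$y = 9$ ($y = \left(-3\right)^{2} = 9$)
$I = -963$ ($I = 9 \left(\left(11 - 7\right) - 111\right) = 9 \left(4 - 111\right) = 9 \left(-107\right) = -963$)
$I - \left(-92 + f{\left(7 \right)} 65\right) = -963 - \left(-92 + 11 \cdot 65\right) = -963 - \left(-92 + 715\right) = -963 - 623 = -1586$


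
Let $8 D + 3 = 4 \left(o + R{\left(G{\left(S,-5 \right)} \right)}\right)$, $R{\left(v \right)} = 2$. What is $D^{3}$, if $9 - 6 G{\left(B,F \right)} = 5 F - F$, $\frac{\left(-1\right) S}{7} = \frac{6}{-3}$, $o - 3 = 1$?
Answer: $\frac{9261}{512} \approx 18.088$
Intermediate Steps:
$o = 4$ ($o = 3 + 1 = 4$)
$S = 14$ ($S = - 7 \frac{6}{-3} = - 7 \cdot 6 \left(- \frac{1}{3}\right) = \left(-7\right) \left(-2\right) = 14$)
$G{\left(B,F \right)} = \frac{3}{2} - \frac{2 F}{3}$ ($G{\left(B,F \right)} = \frac{3}{2} - \frac{5 F - F}{6} = \frac{3}{2} - \frac{4 F}{6} = \frac{3}{2} - \frac{2 F}{3}$)
$D = \frac{21}{8}$ ($D = - \frac{3}{8} + \frac{4 \left(4 + 2\right)}{8} = - \frac{3}{8} + \frac{4 \cdot 6}{8} = - \frac{3}{8} + \frac{1}{8} \cdot 24 = - \frac{3}{8} + 3 = \frac{21}{8} \approx 2.625$)
$D^{3} = \left(\frac{21}{8}\right)^{3} = \frac{9261}{512}$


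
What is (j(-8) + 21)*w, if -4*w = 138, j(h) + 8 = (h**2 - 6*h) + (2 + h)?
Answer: -8211/2 ≈ -4105.5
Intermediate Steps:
j(h) = -6 + h**2 - 5*h (j(h) = -8 + ((h**2 - 6*h) + (2 + h)) = -8 + (2 + h**2 - 5*h) = -6 + h**2 - 5*h)
w = -69/2 (w = -1/4*138 = -69/2 ≈ -34.500)
(j(-8) + 21)*w = ((-6 + (-8)**2 - 5*(-8)) + 21)*(-69/2) = ((-6 + 64 + 40) + 21)*(-69/2) = (98 + 21)*(-69/2) = 119*(-69/2) = -8211/2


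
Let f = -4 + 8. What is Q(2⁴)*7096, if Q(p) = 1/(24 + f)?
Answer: 1774/7 ≈ 253.43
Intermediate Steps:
f = 4
Q(p) = 1/28 (Q(p) = 1/(24 + 4) = 1/28)
Q(2⁴)*7096 = (1/28)*7096 = 1774/7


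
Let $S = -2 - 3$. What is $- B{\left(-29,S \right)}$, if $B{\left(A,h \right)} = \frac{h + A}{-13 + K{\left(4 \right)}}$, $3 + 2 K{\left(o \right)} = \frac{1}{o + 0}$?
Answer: $- \frac{272}{115} \approx -2.3652$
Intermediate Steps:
$K{\left(o \right)} = - \frac{3}{2} + \frac{1}{2 o}$ ($K{\left(o \right)} = - \frac{3}{2} + \frac{1}{2 \left(o + 0\right)} = - \frac{3}{2} + \frac{1}{2 o}$)
$S = -5$ ($S = -2 - 3 = -5$)
$B{\left(A,h \right)} = - \frac{8 A}{115} - \frac{8 h}{115}$ ($B{\left(A,h \right)} = \frac{h + A}{-13 + \frac{1 - 12}{2 \cdot 4}} = \frac{A + h}{-13 + \frac{1}{2} \cdot \frac{1}{4} \left(1 - 12\right)} = \frac{A + h}{-13 + \frac{1}{2} \cdot \frac{1}{4} \left(-11\right)} = \frac{A + h}{-13 - \frac{11}{8}} = \frac{A + h}{- \frac{115}{8}} = \left(A + h\right) \left(- \frac{8}{115}\right) = - \frac{8 A}{115} - \frac{8 h}{115}$)
$- B{\left(-29,S \right)} = - (\left(- \frac{8}{115}\right) \left(-29\right) - - \frac{8}{23}) = - (\frac{232}{115} + \frac{8}{23}) = \left(-1\right) \frac{272}{115} = - \frac{272}{115}$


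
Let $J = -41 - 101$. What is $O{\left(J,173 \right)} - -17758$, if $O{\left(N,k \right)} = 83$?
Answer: $17841$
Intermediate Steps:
$J = -142$
$O{\left(J,173 \right)} - -17758 = 83 - -17758 = 83 + 17758 = 17841$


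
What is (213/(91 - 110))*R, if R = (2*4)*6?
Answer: -10224/19 ≈ -538.11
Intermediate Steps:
R = 48 (R = 8*6 = 48)
(213/(91 - 110))*R = (213/(91 - 110))*48 = (213/(-19))*48 = (213*(-1/19))*48 = -213/19*48 = -10224/19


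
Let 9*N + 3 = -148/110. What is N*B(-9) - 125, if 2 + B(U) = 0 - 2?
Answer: -60919/495 ≈ -123.07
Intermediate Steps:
B(U) = -4 (B(U) = -2 + (0 - 2) = -2 - 2 = -4)
N = -239/495 (N = -1/3 + (-148/110)/9 = -1/3 + (-148*1/110)/9 = -1/3 + (1/9)*(-74/55) = -1/3 - 74/495 = -239/495 ≈ -0.48283)
N*B(-9) - 125 = -239/495*(-4) - 125 = 956/495 - 125 = -60919/495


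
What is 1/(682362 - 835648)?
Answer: -1/153286 ≈ -6.5238e-6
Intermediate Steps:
1/(682362 - 835648) = 1/(-153286) = -1/153286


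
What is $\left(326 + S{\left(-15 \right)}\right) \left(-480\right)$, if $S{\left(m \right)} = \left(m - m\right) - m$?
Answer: $-163680$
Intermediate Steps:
$S{\left(m \right)} = - m$ ($S{\left(m \right)} = 0 - m = - m$)
$\left(326 + S{\left(-15 \right)}\right) \left(-480\right) = \left(326 - -15\right) \left(-480\right) = \left(326 + 15\right) \left(-480\right) = 341 \left(-480\right) = -163680$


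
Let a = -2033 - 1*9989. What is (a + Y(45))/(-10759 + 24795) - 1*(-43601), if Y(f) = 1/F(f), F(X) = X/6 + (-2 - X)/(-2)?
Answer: 18971120035/435116 ≈ 43600.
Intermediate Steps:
F(X) = 1 + 2*X/3 (F(X) = X*(⅙) + (-2 - X)*(-½) = X/6 + (1 + X/2) = 1 + 2*X/3)
Y(f) = 1/(1 + 2*f/3)
a = -12022 (a = -2033 - 9989 = -12022)
(a + Y(45))/(-10759 + 24795) - 1*(-43601) = (-12022 + 3/(3 + 2*45))/(-10759 + 24795) - 1*(-43601) = (-12022 + 3/(3 + 90))/14036 + 43601 = (-12022 + 3/93)*(1/14036) + 43601 = (-12022 + 3*(1/93))*(1/14036) + 43601 = (-12022 + 1/31)*(1/14036) + 43601 = -372681/31*1/14036 + 43601 = -372681/435116 + 43601 = 18971120035/435116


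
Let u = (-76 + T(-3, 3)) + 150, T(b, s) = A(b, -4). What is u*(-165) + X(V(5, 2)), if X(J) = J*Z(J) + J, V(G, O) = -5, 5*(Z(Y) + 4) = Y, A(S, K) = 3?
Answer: -12685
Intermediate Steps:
Z(Y) = -4 + Y/5
T(b, s) = 3
u = 77 (u = (-76 + 3) + 150 = -73 + 150 = 77)
X(J) = J + J*(-4 + J/5) (X(J) = J*(-4 + J/5) + J = J + J*(-4 + J/5))
u*(-165) + X(V(5, 2)) = 77*(-165) + (1/5)*(-5)*(-15 - 5) = -12705 + (1/5)*(-5)*(-20) = -12705 + 20 = -12685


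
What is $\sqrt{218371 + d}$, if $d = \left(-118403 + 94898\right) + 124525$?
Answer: $\sqrt{319391} \approx 565.15$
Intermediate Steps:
$d = 101020$ ($d = -23505 + 124525 = 101020$)
$\sqrt{218371 + d} = \sqrt{218371 + 101020} = \sqrt{319391}$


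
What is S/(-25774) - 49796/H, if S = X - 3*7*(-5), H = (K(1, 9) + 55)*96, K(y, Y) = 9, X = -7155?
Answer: -155015863/19794432 ≈ -7.8313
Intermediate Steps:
H = 6144 (H = (9 + 55)*96 = 64*96 = 6144)
S = -7050 (S = -7155 - 3*7*(-5) = -7155 - 21*(-5) = -7155 + 105 = -7050)
S/(-25774) - 49796/H = -7050/(-25774) - 49796/6144 = -7050*(-1/25774) - 49796*1/6144 = 3525/12887 - 12449/1536 = -155015863/19794432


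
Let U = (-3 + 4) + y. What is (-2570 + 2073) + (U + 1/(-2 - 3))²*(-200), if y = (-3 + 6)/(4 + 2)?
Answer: -835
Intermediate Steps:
y = ½ (y = 3/6 = 3*(⅙) = ½ ≈ 0.50000)
U = 3/2 (U = (-3 + 4) + ½ = 1 + ½ = 3/2 ≈ 1.5000)
(-2570 + 2073) + (U + 1/(-2 - 3))²*(-200) = (-2570 + 2073) + (3/2 + 1/(-2 - 3))²*(-200) = -497 + (3/2 + 1/(-5))²*(-200) = -497 + (3/2 - ⅕)²*(-200) = -497 + (13/10)²*(-200) = -497 + (169/100)*(-200) = -497 - 338 = -835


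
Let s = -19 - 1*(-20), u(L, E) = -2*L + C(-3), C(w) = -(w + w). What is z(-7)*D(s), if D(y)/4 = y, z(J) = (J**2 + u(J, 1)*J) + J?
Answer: -392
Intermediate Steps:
C(w) = -2*w
u(L, E) = 6 - 2*L (u(L, E) = -2*L - 2*(-3) = -2*L + 6 = 6 - 2*L)
z(J) = J + J**2 + J*(6 - 2*J) (z(J) = (J**2 + (6 - 2*J)*J) + J = (J**2 + J*(6 - 2*J)) + J = J + J**2 + J*(6 - 2*J))
s = 1 (s = -19 + 20 = 1)
D(y) = 4*y
z(-7)*D(s) = (-7*(7 - 1*(-7)))*(4*1) = -7*(7 + 7)*4 = -7*14*4 = -98*4 = -392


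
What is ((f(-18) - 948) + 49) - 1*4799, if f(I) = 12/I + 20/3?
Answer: -5692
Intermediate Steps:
f(I) = 20/3 + 12/I (f(I) = 12/I + 20*(⅓) = 12/I + 20/3 = 20/3 + 12/I)
((f(-18) - 948) + 49) - 1*4799 = (((20/3 + 12/(-18)) - 948) + 49) - 1*4799 = (((20/3 + 12*(-1/18)) - 948) + 49) - 4799 = (((20/3 - ⅔) - 948) + 49) - 4799 = ((6 - 948) + 49) - 4799 = (-942 + 49) - 4799 = -893 - 4799 = -5692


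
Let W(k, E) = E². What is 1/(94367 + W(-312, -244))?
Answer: 1/153903 ≈ 6.4976e-6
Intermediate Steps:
1/(94367 + W(-312, -244)) = 1/(94367 + (-244)²) = 1/(94367 + 59536) = 1/153903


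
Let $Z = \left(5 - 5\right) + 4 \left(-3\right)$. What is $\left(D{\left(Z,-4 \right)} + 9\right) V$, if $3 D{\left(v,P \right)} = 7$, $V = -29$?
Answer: $- \frac{986}{3} \approx -328.67$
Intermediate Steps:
$Z = -12$ ($Z = \left(5 - 5\right) - 12 = 0 - 12 = -12$)
$D{\left(v,P \right)} = \frac{7}{3}$ ($D{\left(v,P \right)} = \frac{1}{3} \cdot 7 = \frac{7}{3}$)
$\left(D{\left(Z,-4 \right)} + 9\right) V = \left(\frac{7}{3} + 9\right) \left(-29\right) = \frac{34}{3} \left(-29\right) = - \frac{986}{3}$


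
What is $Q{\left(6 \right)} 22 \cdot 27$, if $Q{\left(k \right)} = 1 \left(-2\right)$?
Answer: $-1188$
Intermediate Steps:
$Q{\left(k \right)} = -2$
$Q{\left(6 \right)} 22 \cdot 27 = \left(-2\right) 22 \cdot 27 = \left(-44\right) 27 = -1188$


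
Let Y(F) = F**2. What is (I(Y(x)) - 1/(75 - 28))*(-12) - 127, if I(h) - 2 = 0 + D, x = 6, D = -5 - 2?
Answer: -3137/47 ≈ -66.745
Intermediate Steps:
D = -7
I(h) = -5 (I(h) = 2 + (0 - 7) = 2 - 7 = -5)
(I(Y(x)) - 1/(75 - 28))*(-12) - 127 = (-5 - 1/(75 - 28))*(-12) - 127 = (-5 - 1/47)*(-12) - 127 = -236/47*(-12) - 127 = 2832/47 - 127 = -3137/47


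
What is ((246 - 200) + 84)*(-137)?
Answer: -17810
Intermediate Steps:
((246 - 200) + 84)*(-137) = (46 + 84)*(-137) = 130*(-137) = -17810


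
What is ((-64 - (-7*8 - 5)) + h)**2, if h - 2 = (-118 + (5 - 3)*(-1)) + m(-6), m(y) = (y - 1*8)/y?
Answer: 126736/9 ≈ 14082.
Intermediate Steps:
m(y) = (-8 + y)/y (m(y) = (y - 8)/y = (-8 + y)/y)
h = -347/3 (h = 2 + ((-118 + (5 - 3)*(-1)) + (-8 - 6)/(-6)) = 2 + ((-118 + 2*(-1)) - 1/6*(-14)) = 2 + ((-118 - 2) + 7/3) = 2 + (-120 + 7/3) = 2 - 353/3 = -347/3 ≈ -115.67)
((-64 - (-7*8 - 5)) + h)**2 = ((-64 - (-7*8 - 5)) - 347/3)**2 = ((-64 - (-56 - 5)) - 347/3)**2 = ((-64 - 1*(-61)) - 347/3)**2 = ((-64 + 61) - 347/3)**2 = (-3 - 347/3)**2 = (-356/3)**2 = 126736/9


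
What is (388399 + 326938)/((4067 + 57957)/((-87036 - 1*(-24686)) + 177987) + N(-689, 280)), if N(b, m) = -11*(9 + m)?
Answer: -11817060667/52506857 ≈ -225.06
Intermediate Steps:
N(b, m) = -99 - 11*m
(388399 + 326938)/((4067 + 57957)/((-87036 - 1*(-24686)) + 177987) + N(-689, 280)) = (388399 + 326938)/((4067 + 57957)/((-87036 - 1*(-24686)) + 177987) + (-99 - 11*280)) = 715337/(62024/((-87036 + 24686) + 177987) + (-99 - 3080)) = 715337/(62024/(-62350 + 177987) - 3179) = 715337/(62024/115637 - 3179) = 715337/(-367547999/115637) = 715337*(-115637/367547999) = -11817060667/52506857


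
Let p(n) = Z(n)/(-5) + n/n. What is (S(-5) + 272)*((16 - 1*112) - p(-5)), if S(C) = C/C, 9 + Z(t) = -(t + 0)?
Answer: -133497/5 ≈ -26699.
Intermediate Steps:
Z(t) = -9 - t (Z(t) = -9 - (t + 0) = -9 - t)
p(n) = 14/5 + n/5 (p(n) = (-9 - n)/(-5) + n/n = (-9 - n)*(-1/5) + 1 = (9/5 + n/5) + 1 = 14/5 + n/5)
S(C) = 1
(S(-5) + 272)*((16 - 1*112) - p(-5)) = (1 + 272)*((16 - 1*112) - (14/5 + (1/5)*(-5))) = 273*((16 - 112) - (14/5 - 1)) = 273*(-96 - 1*9/5) = 273*(-96 - 9/5) = 273*(-489/5) = -133497/5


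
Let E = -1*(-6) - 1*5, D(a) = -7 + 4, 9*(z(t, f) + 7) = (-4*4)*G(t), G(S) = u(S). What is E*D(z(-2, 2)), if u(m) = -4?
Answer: -3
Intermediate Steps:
G(S) = -4
z(t, f) = ⅑ (z(t, f) = -7 + (-4*4*(-4))/9 = -7 + (-16*(-4))/9 = -7 + (⅑)*64 = -7 + 64/9 = ⅑)
D(a) = -3
E = 1 (E = 6 - 5 = 1)
E*D(z(-2, 2)) = 1*(-3) = -3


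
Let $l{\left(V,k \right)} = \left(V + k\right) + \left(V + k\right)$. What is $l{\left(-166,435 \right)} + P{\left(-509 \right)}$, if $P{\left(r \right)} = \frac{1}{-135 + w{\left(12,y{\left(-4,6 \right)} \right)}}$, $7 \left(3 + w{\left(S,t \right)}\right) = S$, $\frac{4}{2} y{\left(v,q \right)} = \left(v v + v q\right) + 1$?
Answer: $\frac{513245}{954} \approx 537.99$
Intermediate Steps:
$y{\left(v,q \right)} = \frac{1}{2} + \frac{v^{2}}{2} + \frac{q v}{2}$ ($y{\left(v,q \right)} = \frac{\left(v v + v q\right) + 1}{2} = \frac{\left(v^{2} + q v\right) + 1}{2} = \frac{1 + v^{2} + q v}{2} = \frac{1}{2} + \frac{v^{2}}{2} + \frac{q v}{2}$)
$w{\left(S,t \right)} = -3 + \frac{S}{7}$
$l{\left(V,k \right)} = 2 V + 2 k$
$P{\left(r \right)} = - \frac{7}{954}$ ($P{\left(r \right)} = \frac{1}{-135 + \left(-3 + \frac{1}{7} \cdot 12\right)} = \frac{1}{-135 + \left(-3 + \frac{12}{7}\right)} = \frac{1}{-135 - \frac{9}{7}} = \frac{1}{- \frac{954}{7}} = - \frac{7}{954}$)
$l{\left(-166,435 \right)} + P{\left(-509 \right)} = \left(2 \left(-166\right) + 2 \cdot 435\right) - \frac{7}{954} = \left(-332 + 870\right) - \frac{7}{954} = 538 - \frac{7}{954} = \frac{513245}{954}$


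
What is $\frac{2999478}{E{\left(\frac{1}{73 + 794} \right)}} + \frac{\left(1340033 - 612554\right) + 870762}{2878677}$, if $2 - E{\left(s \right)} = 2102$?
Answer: $- \frac{479509556917}{335845650} \approx -1427.8$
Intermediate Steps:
$E{\left(s \right)} = -2100$ ($E{\left(s \right)} = 2 - 2102 = -2100$)
$\frac{2999478}{E{\left(\frac{1}{73 + 794} \right)}} + \frac{\left(1340033 - 612554\right) + 870762}{2878677} = \frac{2999478}{-2100} + \frac{\left(1340033 - 612554\right) + 870762}{2878677} = 2999478 \left(- \frac{1}{2100}\right) + \left(727479 + 870762\right) \frac{1}{2878677} = - \frac{499913}{350} + 1598241 \cdot \frac{1}{2878677} = - \frac{499913}{350} + \frac{532747}{959559} = - \frac{479509556917}{335845650}$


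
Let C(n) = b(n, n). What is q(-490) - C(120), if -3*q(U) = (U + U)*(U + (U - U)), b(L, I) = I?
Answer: -480560/3 ≈ -1.6019e+5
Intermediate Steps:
C(n) = n
q(U) = -2*U²/3 (q(U) = -(U + U)*(U + (U - U))/3 = -2*U*(U + 0)/3 = -2*U*U/3 = -2*U²/3)
q(-490) - C(120) = -⅔*(-490)² - 1*120 = -⅔*240100 - 120 = -480200/3 - 120 = -480560/3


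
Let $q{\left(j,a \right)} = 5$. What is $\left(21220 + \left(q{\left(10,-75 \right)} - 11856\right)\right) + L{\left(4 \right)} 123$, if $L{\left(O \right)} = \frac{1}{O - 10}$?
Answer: $\frac{18697}{2} \approx 9348.5$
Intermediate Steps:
$L{\left(O \right)} = \frac{1}{-10 + O}$
$\left(21220 + \left(q{\left(10,-75 \right)} - 11856\right)\right) + L{\left(4 \right)} 123 = \left(21220 + \left(5 - 11856\right)\right) + \frac{1}{-10 + 4} \cdot 123 = \left(21220 - 11851\right) + \frac{1}{-6} \cdot 123 = 9369 - \frac{41}{2} = \frac{18697}{2}$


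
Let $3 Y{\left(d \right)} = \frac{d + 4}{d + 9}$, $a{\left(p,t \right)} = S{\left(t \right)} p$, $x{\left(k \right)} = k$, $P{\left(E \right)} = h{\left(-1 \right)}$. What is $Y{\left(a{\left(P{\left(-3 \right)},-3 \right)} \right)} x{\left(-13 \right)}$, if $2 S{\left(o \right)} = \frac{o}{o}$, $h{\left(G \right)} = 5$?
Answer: $- \frac{169}{69} \approx -2.4493$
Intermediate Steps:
$S{\left(o \right)} = \frac{1}{2}$ ($S{\left(o \right)} = \frac{o \frac{1}{o}}{2} = \frac{1}{2} \cdot 1 = \frac{1}{2}$)
$P{\left(E \right)} = 5$
$a{\left(p,t \right)} = \frac{p}{2}$
$Y{\left(d \right)} = \frac{4 + d}{3 \left(9 + d\right)}$ ($Y{\left(d \right)} = \frac{\left(d + 4\right) \frac{1}{d + 9}}{3} = \frac{\left(4 + d\right) \frac{1}{9 + d}}{3} = \frac{\frac{1}{9 + d} \left(4 + d\right)}{3} = \frac{4 + d}{3 \left(9 + d\right)}$)
$Y{\left(a{\left(P{\left(-3 \right)},-3 \right)} \right)} x{\left(-13 \right)} = \frac{4 + \frac{1}{2} \cdot 5}{3 \left(9 + \frac{1}{2} \cdot 5\right)} \left(-13\right) = \frac{4 + \frac{5}{2}}{3 \left(9 + \frac{5}{2}\right)} \left(-13\right) = \frac{1}{3} \frac{1}{\frac{23}{2}} \cdot \frac{13}{2} \left(-13\right) = \frac{1}{3} \cdot \frac{2}{23} \cdot \frac{13}{2} \left(-13\right) = \frac{13}{69} \left(-13\right) = - \frac{169}{69}$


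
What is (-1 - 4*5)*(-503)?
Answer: 10563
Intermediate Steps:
(-1 - 4*5)*(-503) = (-1 - 20)*(-503) = -21*(-503) = 10563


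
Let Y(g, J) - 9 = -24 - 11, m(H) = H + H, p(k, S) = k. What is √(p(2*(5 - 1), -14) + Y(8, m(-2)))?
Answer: 3*I*√2 ≈ 4.2426*I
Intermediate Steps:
m(H) = 2*H
Y(g, J) = -26 (Y(g, J) = 9 + (-24 - 11) = 9 - 35 = -26)
√(p(2*(5 - 1), -14) + Y(8, m(-2))) = √(2*(5 - 1) - 26) = √(2*4 - 26) = √(8 - 26) = √(-18) = 3*I*√2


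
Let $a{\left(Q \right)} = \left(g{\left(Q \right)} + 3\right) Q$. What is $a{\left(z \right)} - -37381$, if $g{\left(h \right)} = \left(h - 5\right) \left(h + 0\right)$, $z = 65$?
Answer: $291076$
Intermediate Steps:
$g{\left(h \right)} = h \left(-5 + h\right)$ ($g{\left(h \right)} = \left(-5 + h\right) h = h \left(-5 + h\right)$)
$a{\left(Q \right)} = Q \left(3 + Q \left(-5 + Q\right)\right)$ ($a{\left(Q \right)} = \left(Q \left(-5 + Q\right) + 3\right) Q = \left(3 + Q \left(-5 + Q\right)\right) Q = Q \left(3 + Q \left(-5 + Q\right)\right)$)
$a{\left(z \right)} - -37381 = 65 \left(3 + 65 \left(-5 + 65\right)\right) - -37381 = 65 \left(3 + 65 \cdot 60\right) + 37381 = 65 \left(3 + 3900\right) + 37381 = 65 \cdot 3903 + 37381 = 253695 + 37381 = 291076$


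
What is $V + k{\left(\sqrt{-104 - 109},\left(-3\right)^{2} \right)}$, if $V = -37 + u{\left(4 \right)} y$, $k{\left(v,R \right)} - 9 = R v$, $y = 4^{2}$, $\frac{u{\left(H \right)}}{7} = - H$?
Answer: $-476 + 9 i \sqrt{213} \approx -476.0 + 131.35 i$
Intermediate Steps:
$u{\left(H \right)} = - 7 H$ ($u{\left(H \right)} = 7 \left(- H\right) = - 7 H$)
$y = 16$
$k{\left(v,R \right)} = 9 + R v$
$V = -485$ ($V = -37 + \left(-7\right) 4 \cdot 16 = -37 - 448 = -485$)
$V + k{\left(\sqrt{-104 - 109},\left(-3\right)^{2} \right)} = -485 + \left(9 + \left(-3\right)^{2} \sqrt{-104 - 109}\right) = -485 + \left(9 + 9 \sqrt{-213}\right) = -485 + \left(9 + 9 i \sqrt{213}\right) = -476 + 9 i \sqrt{213}$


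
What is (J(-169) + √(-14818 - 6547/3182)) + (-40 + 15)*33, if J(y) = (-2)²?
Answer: -821 + I*√150054919986/3182 ≈ -821.0 + 121.74*I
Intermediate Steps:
J(y) = 4
(J(-169) + √(-14818 - 6547/3182)) + (-40 + 15)*33 = (4 + √(-14818 - 6547/3182)) + (-40 + 15)*33 = (4 + √(-14818 - 6547*1/3182)) - 25*33 = (4 + √(-14818 - 6547/3182)) - 825 = (4 + √(-47157423/3182)) - 825 = (4 + I*√150054919986/3182) - 825 = -821 + I*√150054919986/3182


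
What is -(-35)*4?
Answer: 140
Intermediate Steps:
-(-35)*4 = -35*(-4) = 140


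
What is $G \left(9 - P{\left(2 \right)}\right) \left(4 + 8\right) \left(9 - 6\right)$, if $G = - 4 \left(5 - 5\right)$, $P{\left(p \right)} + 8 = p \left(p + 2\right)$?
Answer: $0$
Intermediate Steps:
$P{\left(p \right)} = -8 + p \left(2 + p\right)$ ($P{\left(p \right)} = -8 + p \left(p + 2\right) = -8 + p \left(2 + p\right)$)
$G = 0$ ($G = \left(-4\right) 0 = 0$)
$G \left(9 - P{\left(2 \right)}\right) \left(4 + 8\right) \left(9 - 6\right) = 0 \left(9 - \left(-8 + 2^{2} + 2 \cdot 2\right)\right) \left(4 + 8\right) \left(9 - 6\right) = 0 \left(9 - \left(-8 + 4 + 4\right)\right) 12 \cdot 3 = 0 \left(9 - 0\right) 36 = 0 \left(9 + 0\right) 36 = 0 \cdot 9 \cdot 36 = 0 \cdot 36 = 0$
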